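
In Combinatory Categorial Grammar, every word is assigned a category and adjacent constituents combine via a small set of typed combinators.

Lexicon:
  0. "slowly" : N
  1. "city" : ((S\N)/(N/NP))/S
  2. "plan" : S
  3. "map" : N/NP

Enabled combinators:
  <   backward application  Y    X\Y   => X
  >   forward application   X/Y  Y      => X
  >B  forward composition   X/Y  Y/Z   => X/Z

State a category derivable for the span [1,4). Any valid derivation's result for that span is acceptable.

[0,4] S   <
  [0,1] "slowly" : N
  [1,4] S\N   >
    [1,3] (S\N)/(N/NP)   >
      [1,2] "city" : ((S\N)/(N/NP))/S
      [2,3] "plan" : S
    [3,4] "map" : N/NP

S\N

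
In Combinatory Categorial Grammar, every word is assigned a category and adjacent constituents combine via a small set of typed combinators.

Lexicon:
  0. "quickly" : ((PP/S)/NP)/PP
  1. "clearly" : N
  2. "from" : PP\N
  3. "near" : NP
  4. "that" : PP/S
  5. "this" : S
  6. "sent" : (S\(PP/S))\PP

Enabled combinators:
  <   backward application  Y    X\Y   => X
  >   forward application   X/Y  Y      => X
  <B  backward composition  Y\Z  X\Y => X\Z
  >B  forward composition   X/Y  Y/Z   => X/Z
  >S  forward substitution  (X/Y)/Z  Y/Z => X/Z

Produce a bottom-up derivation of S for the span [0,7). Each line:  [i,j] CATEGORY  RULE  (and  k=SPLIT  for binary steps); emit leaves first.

[0,1] ((PP/S)/NP)/PP  lex  "quickly"
[1,2] N  lex  "clearly"
[2,3] PP\N  lex  "from"
[1,3] PP  <  k=2
[0,3] (PP/S)/NP  >  k=1
[3,4] NP  lex  "near"
[0,4] PP/S  >  k=3
[4,5] PP/S  lex  "that"
[5,6] S  lex  "this"
[4,6] PP  >  k=5
[6,7] (S\(PP/S))\PP  lex  "sent"
[4,7] S\(PP/S)  <  k=6
[0,7] S  <  k=4

[0,7] S   <
  [0,4] PP/S   >
    [0,3] (PP/S)/NP   >
      [0,1] "quickly" : ((PP/S)/NP)/PP
      [1,3] PP   <
        [1,2] "clearly" : N
        [2,3] "from" : PP\N
    [3,4] "near" : NP
  [4,7] S\(PP/S)   <
    [4,6] PP   >
      [4,5] "that" : PP/S
      [5,6] "this" : S
    [6,7] "sent" : (S\(PP/S))\PP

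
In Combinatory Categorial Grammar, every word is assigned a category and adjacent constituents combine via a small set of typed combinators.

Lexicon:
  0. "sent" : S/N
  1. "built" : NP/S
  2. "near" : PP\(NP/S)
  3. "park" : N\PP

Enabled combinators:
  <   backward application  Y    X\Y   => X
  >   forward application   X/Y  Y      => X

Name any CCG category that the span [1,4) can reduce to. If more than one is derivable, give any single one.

N

[0,4] S   >
  [0,1] "sent" : S/N
  [1,4] N   <
    [1,3] PP   <
      [1,2] "built" : NP/S
      [2,3] "near" : PP\(NP/S)
    [3,4] "park" : N\PP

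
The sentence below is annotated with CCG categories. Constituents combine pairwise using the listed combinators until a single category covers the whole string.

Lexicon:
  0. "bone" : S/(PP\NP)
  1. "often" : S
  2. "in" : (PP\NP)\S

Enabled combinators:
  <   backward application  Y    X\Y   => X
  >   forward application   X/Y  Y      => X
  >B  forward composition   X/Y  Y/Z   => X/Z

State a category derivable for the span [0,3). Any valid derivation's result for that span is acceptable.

[0,3] S   >
  [0,1] "bone" : S/(PP\NP)
  [1,3] PP\NP   <
    [1,2] "often" : S
    [2,3] "in" : (PP\NP)\S

S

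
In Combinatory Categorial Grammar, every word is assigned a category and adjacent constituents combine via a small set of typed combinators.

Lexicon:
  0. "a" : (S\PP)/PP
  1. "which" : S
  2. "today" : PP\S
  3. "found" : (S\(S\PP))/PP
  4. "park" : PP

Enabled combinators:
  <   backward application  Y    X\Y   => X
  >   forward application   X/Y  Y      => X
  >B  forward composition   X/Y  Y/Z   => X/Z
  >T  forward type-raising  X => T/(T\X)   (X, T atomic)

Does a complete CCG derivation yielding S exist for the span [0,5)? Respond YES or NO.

YES

[0,5] S   <
  [0,3] S\PP   >
    [0,1] "a" : (S\PP)/PP
    [1,3] PP   >
      [1,2] PP/(PP\S)   >T
        [1,2] "which" : S
      [2,3] "today" : PP\S
  [3,5] S\(S\PP)   >
    [3,4] "found" : (S\(S\PP))/PP
    [4,5] "park" : PP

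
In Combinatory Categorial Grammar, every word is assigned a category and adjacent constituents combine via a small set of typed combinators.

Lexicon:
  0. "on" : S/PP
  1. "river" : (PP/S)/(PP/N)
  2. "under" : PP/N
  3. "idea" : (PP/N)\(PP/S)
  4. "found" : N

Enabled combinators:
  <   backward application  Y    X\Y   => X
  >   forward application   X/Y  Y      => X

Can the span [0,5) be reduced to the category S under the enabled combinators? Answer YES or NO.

YES

[0,5] S   >
  [0,1] "on" : S/PP
  [1,5] PP   >
    [1,4] PP/N   <
      [1,3] PP/S   >
        [1,2] "river" : (PP/S)/(PP/N)
        [2,3] "under" : PP/N
      [3,4] "idea" : (PP/N)\(PP/S)
    [4,5] "found" : N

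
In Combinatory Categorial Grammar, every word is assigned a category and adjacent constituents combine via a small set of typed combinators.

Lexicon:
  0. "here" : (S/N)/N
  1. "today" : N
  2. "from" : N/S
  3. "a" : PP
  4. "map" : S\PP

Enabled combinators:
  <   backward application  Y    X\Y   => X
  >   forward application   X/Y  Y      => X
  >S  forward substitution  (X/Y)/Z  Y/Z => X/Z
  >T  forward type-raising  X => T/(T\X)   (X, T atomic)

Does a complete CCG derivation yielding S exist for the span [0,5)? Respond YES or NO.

YES

[0,5] S   >
  [0,2] S/N   >
    [0,1] "here" : (S/N)/N
    [1,2] "today" : N
  [2,5] N   >
    [2,3] "from" : N/S
    [3,5] S   >
      [3,4] S/(S\PP)   >T
        [3,4] "a" : PP
      [4,5] "map" : S\PP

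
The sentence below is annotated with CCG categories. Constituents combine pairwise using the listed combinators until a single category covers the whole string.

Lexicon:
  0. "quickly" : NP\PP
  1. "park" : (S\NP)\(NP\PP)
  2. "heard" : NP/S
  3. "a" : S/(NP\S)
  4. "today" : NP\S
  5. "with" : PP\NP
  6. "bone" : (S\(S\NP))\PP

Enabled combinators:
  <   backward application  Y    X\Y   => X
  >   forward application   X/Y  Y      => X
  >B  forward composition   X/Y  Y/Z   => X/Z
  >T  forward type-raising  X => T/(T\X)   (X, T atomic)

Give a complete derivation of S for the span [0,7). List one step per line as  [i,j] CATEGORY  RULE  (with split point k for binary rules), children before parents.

[0,1] NP\PP  lex  "quickly"
[1,2] (S\NP)\(NP\PP)  lex  "park"
[0,2] S\NP  <  k=1
[2,3] NP/S  lex  "heard"
[3,4] S/(NP\S)  lex  "a"
[4,5] NP\S  lex  "today"
[3,5] S  >  k=4
[2,5] NP  >  k=3
[5,6] PP\NP  lex  "with"
[2,6] PP  <  k=5
[6,7] (S\(S\NP))\PP  lex  "bone"
[2,7] S\(S\NP)  <  k=6
[0,7] S  <  k=2

[0,7] S   <
  [0,2] S\NP   <
    [0,1] "quickly" : NP\PP
    [1,2] "park" : (S\NP)\(NP\PP)
  [2,7] S\(S\NP)   <
    [2,6] PP   <
      [2,5] NP   >
        [2,3] "heard" : NP/S
        [3,5] S   >
          [3,4] "a" : S/(NP\S)
          [4,5] "today" : NP\S
      [5,6] "with" : PP\NP
    [6,7] "bone" : (S\(S\NP))\PP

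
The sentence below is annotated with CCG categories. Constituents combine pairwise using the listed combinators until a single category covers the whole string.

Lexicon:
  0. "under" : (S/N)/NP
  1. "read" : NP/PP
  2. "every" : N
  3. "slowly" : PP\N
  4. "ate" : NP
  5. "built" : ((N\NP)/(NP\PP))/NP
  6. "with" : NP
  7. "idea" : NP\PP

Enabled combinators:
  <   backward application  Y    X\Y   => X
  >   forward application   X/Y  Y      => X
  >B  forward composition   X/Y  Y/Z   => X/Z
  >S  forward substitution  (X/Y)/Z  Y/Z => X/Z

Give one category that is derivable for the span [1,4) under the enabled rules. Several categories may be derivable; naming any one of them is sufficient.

[0,8] S   >
  [0,4] S/N   >
    [0,1] "under" : (S/N)/NP
    [1,4] NP   >
      [1,2] "read" : NP/PP
      [2,4] PP   <
        [2,3] "every" : N
        [3,4] "slowly" : PP\N
  [4,8] N   <
    [4,5] "ate" : NP
    [5,8] N\NP   >
      [5,7] (N\NP)/(NP\PP)   >
        [5,6] "built" : ((N\NP)/(NP\PP))/NP
        [6,7] "with" : NP
      [7,8] "idea" : NP\PP

NP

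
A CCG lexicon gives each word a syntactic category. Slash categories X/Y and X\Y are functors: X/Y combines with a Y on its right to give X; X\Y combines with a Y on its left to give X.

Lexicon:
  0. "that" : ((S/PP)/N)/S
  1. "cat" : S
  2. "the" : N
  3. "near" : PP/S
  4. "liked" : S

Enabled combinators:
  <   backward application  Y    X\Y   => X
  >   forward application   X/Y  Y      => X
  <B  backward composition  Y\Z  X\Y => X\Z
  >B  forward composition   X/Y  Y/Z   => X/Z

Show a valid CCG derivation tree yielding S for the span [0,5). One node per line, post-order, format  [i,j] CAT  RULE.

[0,5] S   >
  [0,3] S/PP   >
    [0,2] (S/PP)/N   >
      [0,1] "that" : ((S/PP)/N)/S
      [1,2] "cat" : S
    [2,3] "the" : N
  [3,5] PP   >
    [3,4] "near" : PP/S
    [4,5] "liked" : S

[0,1] ((S/PP)/N)/S  lex  "that"
[1,2] S  lex  "cat"
[0,2] (S/PP)/N  >  k=1
[2,3] N  lex  "the"
[0,3] S/PP  >  k=2
[3,4] PP/S  lex  "near"
[4,5] S  lex  "liked"
[3,5] PP  >  k=4
[0,5] S  >  k=3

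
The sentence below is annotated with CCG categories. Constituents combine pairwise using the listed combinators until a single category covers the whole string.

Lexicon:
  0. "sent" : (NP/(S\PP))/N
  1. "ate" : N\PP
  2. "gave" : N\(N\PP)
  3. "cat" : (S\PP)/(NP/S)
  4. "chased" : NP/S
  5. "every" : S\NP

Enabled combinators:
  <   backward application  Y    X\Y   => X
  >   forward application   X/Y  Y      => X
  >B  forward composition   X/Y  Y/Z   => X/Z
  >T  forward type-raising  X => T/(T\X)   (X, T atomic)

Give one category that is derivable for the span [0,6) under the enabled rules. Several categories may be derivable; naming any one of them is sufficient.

[0,6] S   <
  [0,5] NP   >
    [0,3] NP/(S\PP)   >
      [0,1] "sent" : (NP/(S\PP))/N
      [1,3] N   <
        [1,2] "ate" : N\PP
        [2,3] "gave" : N\(N\PP)
    [3,5] S\PP   >
      [3,4] "cat" : (S\PP)/(NP/S)
      [4,5] "chased" : NP/S
  [5,6] "every" : S\NP

S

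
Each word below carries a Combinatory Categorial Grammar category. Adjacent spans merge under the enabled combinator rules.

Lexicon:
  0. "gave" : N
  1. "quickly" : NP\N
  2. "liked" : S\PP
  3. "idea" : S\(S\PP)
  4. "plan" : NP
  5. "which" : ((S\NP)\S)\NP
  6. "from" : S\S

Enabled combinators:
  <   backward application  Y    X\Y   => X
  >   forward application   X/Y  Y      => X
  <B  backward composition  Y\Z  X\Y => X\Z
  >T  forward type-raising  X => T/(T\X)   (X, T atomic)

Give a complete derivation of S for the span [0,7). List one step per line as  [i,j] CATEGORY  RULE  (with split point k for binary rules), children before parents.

[0,1] N  lex  "gave"
[1,2] NP\N  lex  "quickly"
[2,3] S\PP  lex  "liked"
[3,4] S\(S\PP)  lex  "idea"
[2,4] S  <  k=3
[4,5] NP  lex  "plan"
[5,6] ((S\NP)\S)\NP  lex  "which"
[4,6] (S\NP)\S  <  k=5
[2,6] S\NP  <  k=4
[6,7] S\S  lex  "from"
[2,7] S\NP  <B  k=6
[1,7] S\N  <B  k=2
[0,7] S  <  k=1

[0,7] S   <
  [0,1] "gave" : N
  [1,7] S\N   <B
    [1,2] "quickly" : NP\N
    [2,7] S\NP   <B
      [2,6] S\NP   <
        [2,4] S   <
          [2,3] "liked" : S\PP
          [3,4] "idea" : S\(S\PP)
        [4,6] (S\NP)\S   <
          [4,5] "plan" : NP
          [5,6] "which" : ((S\NP)\S)\NP
      [6,7] "from" : S\S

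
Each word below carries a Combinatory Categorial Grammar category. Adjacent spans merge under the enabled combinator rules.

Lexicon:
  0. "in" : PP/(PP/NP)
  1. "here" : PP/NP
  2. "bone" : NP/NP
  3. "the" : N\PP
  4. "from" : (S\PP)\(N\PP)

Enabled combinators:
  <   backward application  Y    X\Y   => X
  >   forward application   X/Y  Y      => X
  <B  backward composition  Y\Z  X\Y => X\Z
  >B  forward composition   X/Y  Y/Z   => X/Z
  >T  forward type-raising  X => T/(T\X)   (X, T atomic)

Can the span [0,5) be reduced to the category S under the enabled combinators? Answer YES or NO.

[0,5] S   <
  [0,3] PP   >
    [0,1] "in" : PP/(PP/NP)
    [1,3] PP/NP   >B
      [1,2] "here" : PP/NP
      [2,3] "bone" : NP/NP
  [3,5] S\PP   <
    [3,4] "the" : N\PP
    [4,5] "from" : (S\PP)\(N\PP)

YES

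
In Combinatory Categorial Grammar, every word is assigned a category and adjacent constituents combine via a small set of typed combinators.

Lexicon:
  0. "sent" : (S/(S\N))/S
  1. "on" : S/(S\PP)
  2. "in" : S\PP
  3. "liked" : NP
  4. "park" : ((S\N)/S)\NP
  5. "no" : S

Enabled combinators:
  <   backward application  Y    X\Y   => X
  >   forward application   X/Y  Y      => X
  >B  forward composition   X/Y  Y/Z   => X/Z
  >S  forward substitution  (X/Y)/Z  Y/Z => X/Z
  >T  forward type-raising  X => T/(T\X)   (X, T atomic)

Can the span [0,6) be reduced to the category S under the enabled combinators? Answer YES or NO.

YES

[0,6] S   >
  [0,3] S/(S\N)   >
    [0,1] "sent" : (S/(S\N))/S
    [1,3] S   >
      [1,2] "on" : S/(S\PP)
      [2,3] "in" : S\PP
  [3,6] S\N   >
    [3,5] (S\N)/S   <
      [3,4] "liked" : NP
      [4,5] "park" : ((S\N)/S)\NP
    [5,6] "no" : S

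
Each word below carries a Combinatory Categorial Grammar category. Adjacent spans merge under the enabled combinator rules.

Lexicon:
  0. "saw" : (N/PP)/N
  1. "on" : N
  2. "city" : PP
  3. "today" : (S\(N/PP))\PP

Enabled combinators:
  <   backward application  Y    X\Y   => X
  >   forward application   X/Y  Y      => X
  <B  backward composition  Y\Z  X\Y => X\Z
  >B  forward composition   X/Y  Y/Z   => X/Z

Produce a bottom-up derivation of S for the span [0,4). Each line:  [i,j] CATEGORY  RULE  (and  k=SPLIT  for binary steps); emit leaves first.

[0,4] S   <
  [0,2] N/PP   >
    [0,1] "saw" : (N/PP)/N
    [1,2] "on" : N
  [2,4] S\(N/PP)   <
    [2,3] "city" : PP
    [3,4] "today" : (S\(N/PP))\PP

[0,1] (N/PP)/N  lex  "saw"
[1,2] N  lex  "on"
[0,2] N/PP  >  k=1
[2,3] PP  lex  "city"
[3,4] (S\(N/PP))\PP  lex  "today"
[2,4] S\(N/PP)  <  k=3
[0,4] S  <  k=2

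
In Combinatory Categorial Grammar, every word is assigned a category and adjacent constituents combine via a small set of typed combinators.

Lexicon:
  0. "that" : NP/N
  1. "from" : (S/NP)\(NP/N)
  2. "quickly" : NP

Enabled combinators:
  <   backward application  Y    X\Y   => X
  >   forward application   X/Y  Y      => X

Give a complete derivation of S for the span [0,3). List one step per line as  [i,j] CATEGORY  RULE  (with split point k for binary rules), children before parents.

[0,3] S   >
  [0,2] S/NP   <
    [0,1] "that" : NP/N
    [1,2] "from" : (S/NP)\(NP/N)
  [2,3] "quickly" : NP

[0,1] NP/N  lex  "that"
[1,2] (S/NP)\(NP/N)  lex  "from"
[0,2] S/NP  <  k=1
[2,3] NP  lex  "quickly"
[0,3] S  >  k=2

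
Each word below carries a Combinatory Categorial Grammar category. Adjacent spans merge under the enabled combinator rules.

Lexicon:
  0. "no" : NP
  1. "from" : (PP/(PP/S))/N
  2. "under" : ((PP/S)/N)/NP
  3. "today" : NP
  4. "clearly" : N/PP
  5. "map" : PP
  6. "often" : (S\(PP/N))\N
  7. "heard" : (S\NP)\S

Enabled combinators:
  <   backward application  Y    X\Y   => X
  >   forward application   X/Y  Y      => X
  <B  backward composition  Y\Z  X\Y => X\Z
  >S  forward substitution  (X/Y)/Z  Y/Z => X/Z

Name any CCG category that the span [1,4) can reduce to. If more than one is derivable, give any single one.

[0,8] S   <
  [0,1] "no" : NP
  [1,8] S\NP   <
    [1,7] S   <
      [1,4] PP/N   >S
        [1,2] "from" : (PP/(PP/S))/N
        [2,4] (PP/S)/N   >
          [2,3] "under" : ((PP/S)/N)/NP
          [3,4] "today" : NP
      [4,7] S\(PP/N)   <
        [4,6] N   >
          [4,5] "clearly" : N/PP
          [5,6] "map" : PP
        [6,7] "often" : (S\(PP/N))\N
    [7,8] "heard" : (S\NP)\S

PP/N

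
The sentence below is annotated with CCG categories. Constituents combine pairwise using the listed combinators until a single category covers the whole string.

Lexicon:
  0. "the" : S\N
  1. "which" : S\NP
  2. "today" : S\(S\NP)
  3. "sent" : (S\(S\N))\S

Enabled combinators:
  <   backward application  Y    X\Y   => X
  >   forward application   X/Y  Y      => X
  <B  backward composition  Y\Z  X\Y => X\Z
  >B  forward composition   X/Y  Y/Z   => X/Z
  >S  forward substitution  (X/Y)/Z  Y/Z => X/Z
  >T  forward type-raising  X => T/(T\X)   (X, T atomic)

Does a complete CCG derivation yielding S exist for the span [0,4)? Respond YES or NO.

[0,4] S   <
  [0,1] "the" : S\N
  [1,4] S\(S\N)   <
    [1,3] S   <
      [1,2] "which" : S\NP
      [2,3] "today" : S\(S\NP)
    [3,4] "sent" : (S\(S\N))\S

YES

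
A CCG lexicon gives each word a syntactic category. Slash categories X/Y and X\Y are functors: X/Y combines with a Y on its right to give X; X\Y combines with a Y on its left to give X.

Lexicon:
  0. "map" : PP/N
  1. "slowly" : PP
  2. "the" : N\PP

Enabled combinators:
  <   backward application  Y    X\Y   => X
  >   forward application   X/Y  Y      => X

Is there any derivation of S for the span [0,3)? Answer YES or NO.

PP/N PP N\PP
CKY chart[0,3] = {PP}; S ∉ chart

NO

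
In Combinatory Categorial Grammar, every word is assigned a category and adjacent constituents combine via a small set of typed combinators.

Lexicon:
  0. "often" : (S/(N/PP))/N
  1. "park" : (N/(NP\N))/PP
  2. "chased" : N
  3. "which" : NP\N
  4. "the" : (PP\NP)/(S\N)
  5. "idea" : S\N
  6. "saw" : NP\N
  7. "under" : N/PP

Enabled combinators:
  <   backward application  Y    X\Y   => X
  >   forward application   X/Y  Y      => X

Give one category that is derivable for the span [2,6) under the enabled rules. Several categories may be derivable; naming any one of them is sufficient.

[0,8] S   >
  [0,7] S/(N/PP)   >
    [0,1] "often" : (S/(N/PP))/N
    [1,7] N   >
      [1,6] N/(NP\N)   >
        [1,2] "park" : (N/(NP\N))/PP
        [2,6] PP   <
          [2,4] NP   <
            [2,3] "chased" : N
            [3,4] "which" : NP\N
          [4,6] PP\NP   >
            [4,5] "the" : (PP\NP)/(S\N)
            [5,6] "idea" : S\N
      [6,7] "saw" : NP\N
  [7,8] "under" : N/PP

PP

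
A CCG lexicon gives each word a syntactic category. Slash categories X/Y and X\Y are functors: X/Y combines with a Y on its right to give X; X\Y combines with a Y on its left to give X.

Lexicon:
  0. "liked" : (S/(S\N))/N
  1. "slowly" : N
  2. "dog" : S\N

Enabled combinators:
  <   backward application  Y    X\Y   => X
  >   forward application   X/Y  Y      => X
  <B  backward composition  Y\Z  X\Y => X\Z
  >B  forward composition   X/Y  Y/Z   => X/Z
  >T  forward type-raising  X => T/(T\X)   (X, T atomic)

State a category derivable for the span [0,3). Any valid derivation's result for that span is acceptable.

S

[0,3] S   >
  [0,2] S/(S\N)   >
    [0,1] "liked" : (S/(S\N))/N
    [1,2] "slowly" : N
  [2,3] "dog" : S\N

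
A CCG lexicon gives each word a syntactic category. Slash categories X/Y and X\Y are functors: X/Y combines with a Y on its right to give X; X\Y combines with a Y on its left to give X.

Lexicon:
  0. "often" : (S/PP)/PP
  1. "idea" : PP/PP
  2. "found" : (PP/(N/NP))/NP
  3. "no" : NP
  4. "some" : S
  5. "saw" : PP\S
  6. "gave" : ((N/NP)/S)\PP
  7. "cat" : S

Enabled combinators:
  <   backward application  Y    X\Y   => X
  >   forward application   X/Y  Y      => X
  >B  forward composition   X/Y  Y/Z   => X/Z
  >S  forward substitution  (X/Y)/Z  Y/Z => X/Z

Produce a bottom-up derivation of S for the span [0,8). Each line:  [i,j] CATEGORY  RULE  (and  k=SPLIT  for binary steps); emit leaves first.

[0,1] (S/PP)/PP  lex  "often"
[1,2] PP/PP  lex  "idea"
[0,2] S/PP  >S  k=1
[2,3] (PP/(N/NP))/NP  lex  "found"
[3,4] NP  lex  "no"
[2,4] PP/(N/NP)  >  k=3
[4,5] S  lex  "some"
[5,6] PP\S  lex  "saw"
[4,6] PP  <  k=5
[6,7] ((N/NP)/S)\PP  lex  "gave"
[4,7] (N/NP)/S  <  k=6
[7,8] S  lex  "cat"
[4,8] N/NP  >  k=7
[2,8] PP  >  k=4
[0,8] S  >  k=2

[0,8] S   >
  [0,2] S/PP   >S
    [0,1] "often" : (S/PP)/PP
    [1,2] "idea" : PP/PP
  [2,8] PP   >
    [2,4] PP/(N/NP)   >
      [2,3] "found" : (PP/(N/NP))/NP
      [3,4] "no" : NP
    [4,8] N/NP   >
      [4,7] (N/NP)/S   <
        [4,6] PP   <
          [4,5] "some" : S
          [5,6] "saw" : PP\S
        [6,7] "gave" : ((N/NP)/S)\PP
      [7,8] "cat" : S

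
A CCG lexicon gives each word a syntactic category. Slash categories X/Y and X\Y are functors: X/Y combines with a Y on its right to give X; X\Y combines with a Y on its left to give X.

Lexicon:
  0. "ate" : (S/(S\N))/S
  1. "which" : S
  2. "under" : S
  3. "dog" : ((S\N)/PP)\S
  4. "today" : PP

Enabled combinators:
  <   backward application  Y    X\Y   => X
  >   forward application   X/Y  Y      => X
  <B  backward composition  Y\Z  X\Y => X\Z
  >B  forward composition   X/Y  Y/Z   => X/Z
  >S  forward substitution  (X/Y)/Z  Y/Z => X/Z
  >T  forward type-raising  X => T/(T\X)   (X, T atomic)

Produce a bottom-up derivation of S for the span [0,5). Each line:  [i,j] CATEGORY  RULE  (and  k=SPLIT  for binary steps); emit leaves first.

[0,1] (S/(S\N))/S  lex  "ate"
[1,2] S  lex  "which"
[0,2] S/(S\N)  >  k=1
[2,3] S  lex  "under"
[3,4] ((S\N)/PP)\S  lex  "dog"
[2,4] (S\N)/PP  <  k=3
[4,5] PP  lex  "today"
[2,5] S\N  >  k=4
[0,5] S  >  k=2

[0,5] S   >
  [0,2] S/(S\N)   >
    [0,1] "ate" : (S/(S\N))/S
    [1,2] "which" : S
  [2,5] S\N   >
    [2,4] (S\N)/PP   <
      [2,3] "under" : S
      [3,4] "dog" : ((S\N)/PP)\S
    [4,5] "today" : PP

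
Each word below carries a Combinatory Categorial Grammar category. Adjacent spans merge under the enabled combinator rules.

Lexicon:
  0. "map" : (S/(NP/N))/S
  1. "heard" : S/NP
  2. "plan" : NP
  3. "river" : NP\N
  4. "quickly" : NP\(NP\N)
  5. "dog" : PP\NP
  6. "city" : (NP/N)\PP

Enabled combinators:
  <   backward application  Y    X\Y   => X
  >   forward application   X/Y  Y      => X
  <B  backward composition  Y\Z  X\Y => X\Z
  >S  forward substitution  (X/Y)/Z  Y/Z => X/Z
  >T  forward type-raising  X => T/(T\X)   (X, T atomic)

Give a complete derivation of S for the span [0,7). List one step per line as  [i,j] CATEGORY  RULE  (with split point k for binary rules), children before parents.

[0,7] S   >
  [0,3] S/(NP/N)   >
    [0,1] "map" : (S/(NP/N))/S
    [1,3] S   >
      [1,2] "heard" : S/NP
      [2,3] "plan" : NP
  [3,7] NP/N   <
    [3,6] PP   <
      [3,5] NP   <
        [3,4] "river" : NP\N
        [4,5] "quickly" : NP\(NP\N)
      [5,6] "dog" : PP\NP
    [6,7] "city" : (NP/N)\PP

[0,1] (S/(NP/N))/S  lex  "map"
[1,2] S/NP  lex  "heard"
[2,3] NP  lex  "plan"
[1,3] S  >  k=2
[0,3] S/(NP/N)  >  k=1
[3,4] NP\N  lex  "river"
[4,5] NP\(NP\N)  lex  "quickly"
[3,5] NP  <  k=4
[5,6] PP\NP  lex  "dog"
[3,6] PP  <  k=5
[6,7] (NP/N)\PP  lex  "city"
[3,7] NP/N  <  k=6
[0,7] S  >  k=3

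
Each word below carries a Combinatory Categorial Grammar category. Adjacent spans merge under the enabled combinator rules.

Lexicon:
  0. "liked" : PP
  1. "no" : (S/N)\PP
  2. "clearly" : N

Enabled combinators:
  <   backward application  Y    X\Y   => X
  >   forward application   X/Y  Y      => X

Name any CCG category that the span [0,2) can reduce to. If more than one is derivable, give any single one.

[0,3] S   >
  [0,2] S/N   <
    [0,1] "liked" : PP
    [1,2] "no" : (S/N)\PP
  [2,3] "clearly" : N

S/N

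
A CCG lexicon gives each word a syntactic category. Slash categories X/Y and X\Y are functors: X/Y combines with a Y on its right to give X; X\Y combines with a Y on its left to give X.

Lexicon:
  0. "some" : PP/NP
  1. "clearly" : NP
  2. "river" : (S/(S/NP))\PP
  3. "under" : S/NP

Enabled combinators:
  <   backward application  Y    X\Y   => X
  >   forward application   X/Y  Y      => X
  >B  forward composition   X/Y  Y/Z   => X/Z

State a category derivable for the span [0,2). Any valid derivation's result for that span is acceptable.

PP

[0,4] S   >
  [0,3] S/(S/NP)   <
    [0,2] PP   >
      [0,1] "some" : PP/NP
      [1,2] "clearly" : NP
    [2,3] "river" : (S/(S/NP))\PP
  [3,4] "under" : S/NP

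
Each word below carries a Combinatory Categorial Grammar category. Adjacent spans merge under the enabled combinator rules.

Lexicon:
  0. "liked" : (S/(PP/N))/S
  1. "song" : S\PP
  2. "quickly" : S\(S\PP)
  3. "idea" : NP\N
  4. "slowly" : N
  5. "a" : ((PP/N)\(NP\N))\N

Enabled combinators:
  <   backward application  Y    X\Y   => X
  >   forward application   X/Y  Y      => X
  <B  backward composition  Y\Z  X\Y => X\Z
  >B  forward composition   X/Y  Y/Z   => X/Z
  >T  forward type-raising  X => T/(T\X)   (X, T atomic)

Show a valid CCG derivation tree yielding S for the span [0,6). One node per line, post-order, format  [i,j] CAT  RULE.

[0,6] S   >
  [0,3] S/(PP/N)   >
    [0,1] "liked" : (S/(PP/N))/S
    [1,3] S   <
      [1,2] "song" : S\PP
      [2,3] "quickly" : S\(S\PP)
  [3,6] PP/N   <
    [3,4] "idea" : NP\N
    [4,6] (PP/N)\(NP\N)   <
      [4,5] "slowly" : N
      [5,6] "a" : ((PP/N)\(NP\N))\N

[0,1] (S/(PP/N))/S  lex  "liked"
[1,2] S\PP  lex  "song"
[2,3] S\(S\PP)  lex  "quickly"
[1,3] S  <  k=2
[0,3] S/(PP/N)  >  k=1
[3,4] NP\N  lex  "idea"
[4,5] N  lex  "slowly"
[5,6] ((PP/N)\(NP\N))\N  lex  "a"
[4,6] (PP/N)\(NP\N)  <  k=5
[3,6] PP/N  <  k=4
[0,6] S  >  k=3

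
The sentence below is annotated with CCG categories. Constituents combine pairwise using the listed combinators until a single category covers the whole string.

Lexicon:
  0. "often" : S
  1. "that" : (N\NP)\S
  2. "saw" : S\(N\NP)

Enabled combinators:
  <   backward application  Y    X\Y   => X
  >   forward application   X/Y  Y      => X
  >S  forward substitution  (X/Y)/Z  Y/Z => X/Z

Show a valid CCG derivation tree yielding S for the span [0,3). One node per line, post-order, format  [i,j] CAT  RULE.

[0,3] S   <
  [0,2] N\NP   <
    [0,1] "often" : S
    [1,2] "that" : (N\NP)\S
  [2,3] "saw" : S\(N\NP)

[0,1] S  lex  "often"
[1,2] (N\NP)\S  lex  "that"
[0,2] N\NP  <  k=1
[2,3] S\(N\NP)  lex  "saw"
[0,3] S  <  k=2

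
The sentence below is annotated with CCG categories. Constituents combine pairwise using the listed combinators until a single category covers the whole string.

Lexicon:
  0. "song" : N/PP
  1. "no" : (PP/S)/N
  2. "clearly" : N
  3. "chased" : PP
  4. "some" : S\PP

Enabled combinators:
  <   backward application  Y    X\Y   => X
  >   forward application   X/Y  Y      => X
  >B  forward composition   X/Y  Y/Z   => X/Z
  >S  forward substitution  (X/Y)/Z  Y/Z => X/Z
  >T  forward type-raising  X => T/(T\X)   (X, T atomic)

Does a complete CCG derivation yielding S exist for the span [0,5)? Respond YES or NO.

N/PP (PP/S)/N N PP S\PP
CKY chart[0,5] = {N, N/(N\N), N/(PP\PP), N/(S\S), NP/(NP\N), PP/(PP\N), S/(S\N)}; S ∉ chart

NO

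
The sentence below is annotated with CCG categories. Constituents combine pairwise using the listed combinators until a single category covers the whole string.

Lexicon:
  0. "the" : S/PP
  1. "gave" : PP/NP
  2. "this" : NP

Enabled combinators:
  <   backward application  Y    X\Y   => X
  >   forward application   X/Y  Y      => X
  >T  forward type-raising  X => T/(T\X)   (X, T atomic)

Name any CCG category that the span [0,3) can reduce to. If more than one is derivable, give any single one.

S

[0,3] S   >
  [0,1] "the" : S/PP
  [1,3] PP   >
    [1,2] "gave" : PP/NP
    [2,3] "this" : NP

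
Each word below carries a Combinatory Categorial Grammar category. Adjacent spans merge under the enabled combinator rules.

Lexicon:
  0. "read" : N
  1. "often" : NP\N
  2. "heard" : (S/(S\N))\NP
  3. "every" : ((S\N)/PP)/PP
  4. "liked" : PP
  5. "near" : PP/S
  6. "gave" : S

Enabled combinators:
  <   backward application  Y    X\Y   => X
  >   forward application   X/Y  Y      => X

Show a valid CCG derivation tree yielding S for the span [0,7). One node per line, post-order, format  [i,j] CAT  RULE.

[0,7] S   >
  [0,3] S/(S\N)   <
    [0,2] NP   <
      [0,1] "read" : N
      [1,2] "often" : NP\N
    [2,3] "heard" : (S/(S\N))\NP
  [3,7] S\N   >
    [3,5] (S\N)/PP   >
      [3,4] "every" : ((S\N)/PP)/PP
      [4,5] "liked" : PP
    [5,7] PP   >
      [5,6] "near" : PP/S
      [6,7] "gave" : S

[0,1] N  lex  "read"
[1,2] NP\N  lex  "often"
[0,2] NP  <  k=1
[2,3] (S/(S\N))\NP  lex  "heard"
[0,3] S/(S\N)  <  k=2
[3,4] ((S\N)/PP)/PP  lex  "every"
[4,5] PP  lex  "liked"
[3,5] (S\N)/PP  >  k=4
[5,6] PP/S  lex  "near"
[6,7] S  lex  "gave"
[5,7] PP  >  k=6
[3,7] S\N  >  k=5
[0,7] S  >  k=3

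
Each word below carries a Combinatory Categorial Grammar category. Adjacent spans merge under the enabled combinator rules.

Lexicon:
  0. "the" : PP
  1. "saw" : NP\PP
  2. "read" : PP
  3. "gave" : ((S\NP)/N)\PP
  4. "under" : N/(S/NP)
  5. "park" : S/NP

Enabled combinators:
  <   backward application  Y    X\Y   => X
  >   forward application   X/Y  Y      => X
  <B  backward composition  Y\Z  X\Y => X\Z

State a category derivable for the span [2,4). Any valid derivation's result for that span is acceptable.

[0,6] S   <
  [0,2] NP   <
    [0,1] "the" : PP
    [1,2] "saw" : NP\PP
  [2,6] S\NP   >
    [2,4] (S\NP)/N   <
      [2,3] "read" : PP
      [3,4] "gave" : ((S\NP)/N)\PP
    [4,6] N   >
      [4,5] "under" : N/(S/NP)
      [5,6] "park" : S/NP

(S\NP)/N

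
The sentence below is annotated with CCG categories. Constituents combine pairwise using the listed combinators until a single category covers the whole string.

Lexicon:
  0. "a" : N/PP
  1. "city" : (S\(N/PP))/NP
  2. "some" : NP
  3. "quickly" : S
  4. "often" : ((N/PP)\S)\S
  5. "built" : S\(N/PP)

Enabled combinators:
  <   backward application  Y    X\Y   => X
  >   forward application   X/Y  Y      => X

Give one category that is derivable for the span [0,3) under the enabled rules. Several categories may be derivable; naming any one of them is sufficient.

[0,6] S   <
  [0,5] N/PP   <
    [0,3] S   <
      [0,1] "a" : N/PP
      [1,3] S\(N/PP)   >
        [1,2] "city" : (S\(N/PP))/NP
        [2,3] "some" : NP
    [3,5] (N/PP)\S   <
      [3,4] "quickly" : S
      [4,5] "often" : ((N/PP)\S)\S
  [5,6] "built" : S\(N/PP)

S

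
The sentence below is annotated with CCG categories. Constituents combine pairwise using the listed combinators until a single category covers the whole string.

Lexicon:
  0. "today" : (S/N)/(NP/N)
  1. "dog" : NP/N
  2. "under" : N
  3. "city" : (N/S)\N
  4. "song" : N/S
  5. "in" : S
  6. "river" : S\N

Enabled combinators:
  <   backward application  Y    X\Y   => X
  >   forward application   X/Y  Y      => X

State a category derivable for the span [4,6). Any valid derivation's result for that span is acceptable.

[0,7] S   >
  [0,2] S/N   >
    [0,1] "today" : (S/N)/(NP/N)
    [1,2] "dog" : NP/N
  [2,7] N   >
    [2,4] N/S   <
      [2,3] "under" : N
      [3,4] "city" : (N/S)\N
    [4,7] S   <
      [4,6] N   >
        [4,5] "song" : N/S
        [5,6] "in" : S
      [6,7] "river" : S\N

N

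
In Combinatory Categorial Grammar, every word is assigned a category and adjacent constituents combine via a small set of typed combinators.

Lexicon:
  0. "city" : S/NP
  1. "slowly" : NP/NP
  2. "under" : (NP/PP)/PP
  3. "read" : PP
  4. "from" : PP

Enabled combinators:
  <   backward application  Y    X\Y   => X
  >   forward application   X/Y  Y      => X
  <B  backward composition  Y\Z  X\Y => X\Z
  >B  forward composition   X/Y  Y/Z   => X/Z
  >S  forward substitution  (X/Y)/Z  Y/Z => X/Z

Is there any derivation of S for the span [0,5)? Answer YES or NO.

[0,5] S   >
  [0,2] S/NP   >B
    [0,1] "city" : S/NP
    [1,2] "slowly" : NP/NP
  [2,5] NP   >
    [2,4] NP/PP   >
      [2,3] "under" : (NP/PP)/PP
      [3,4] "read" : PP
    [4,5] "from" : PP

YES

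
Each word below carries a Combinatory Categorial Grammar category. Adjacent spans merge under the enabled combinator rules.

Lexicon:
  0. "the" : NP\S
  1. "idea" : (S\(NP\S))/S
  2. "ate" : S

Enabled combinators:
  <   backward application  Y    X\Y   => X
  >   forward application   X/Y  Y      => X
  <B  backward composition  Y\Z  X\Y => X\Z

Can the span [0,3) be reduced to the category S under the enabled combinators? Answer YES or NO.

YES

[0,3] S   <
  [0,1] "the" : NP\S
  [1,3] S\(NP\S)   >
    [1,2] "idea" : (S\(NP\S))/S
    [2,3] "ate" : S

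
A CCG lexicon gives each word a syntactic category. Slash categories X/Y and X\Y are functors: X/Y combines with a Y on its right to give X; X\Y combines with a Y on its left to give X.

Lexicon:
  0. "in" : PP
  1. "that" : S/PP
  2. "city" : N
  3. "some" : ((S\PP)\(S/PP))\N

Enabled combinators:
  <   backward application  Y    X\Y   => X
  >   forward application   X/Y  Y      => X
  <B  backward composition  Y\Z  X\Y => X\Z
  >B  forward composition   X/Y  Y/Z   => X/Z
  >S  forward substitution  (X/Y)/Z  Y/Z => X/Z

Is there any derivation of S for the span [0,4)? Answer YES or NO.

YES

[0,4] S   <
  [0,1] "in" : PP
  [1,4] S\PP   <
    [1,2] "that" : S/PP
    [2,4] (S\PP)\(S/PP)   <
      [2,3] "city" : N
      [3,4] "some" : ((S\PP)\(S/PP))\N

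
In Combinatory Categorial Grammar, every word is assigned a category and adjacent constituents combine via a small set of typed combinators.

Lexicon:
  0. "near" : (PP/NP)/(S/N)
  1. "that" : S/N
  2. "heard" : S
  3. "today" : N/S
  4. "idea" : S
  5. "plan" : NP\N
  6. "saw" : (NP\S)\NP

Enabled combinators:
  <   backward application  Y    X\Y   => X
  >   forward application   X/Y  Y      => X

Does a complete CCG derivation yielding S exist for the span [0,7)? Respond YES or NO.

NO

(PP/NP)/(S/N) S/N S N/S S NP\N (NP\S)\NP
CKY chart[0,7] = {PP}; S ∉ chart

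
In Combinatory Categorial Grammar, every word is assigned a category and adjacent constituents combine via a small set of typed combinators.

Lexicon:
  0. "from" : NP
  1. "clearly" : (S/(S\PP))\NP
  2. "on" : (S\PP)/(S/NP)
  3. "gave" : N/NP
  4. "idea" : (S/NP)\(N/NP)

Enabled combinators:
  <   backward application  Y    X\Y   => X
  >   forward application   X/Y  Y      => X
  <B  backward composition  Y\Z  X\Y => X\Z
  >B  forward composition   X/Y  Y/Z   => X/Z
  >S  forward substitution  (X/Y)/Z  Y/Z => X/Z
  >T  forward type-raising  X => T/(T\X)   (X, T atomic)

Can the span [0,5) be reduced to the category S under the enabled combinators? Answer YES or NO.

[0,5] S   >
  [0,2] S/(S\PP)   <
    [0,1] "from" : NP
    [1,2] "clearly" : (S/(S\PP))\NP
  [2,5] S\PP   >
    [2,3] "on" : (S\PP)/(S/NP)
    [3,5] S/NP   <
      [3,4] "gave" : N/NP
      [4,5] "idea" : (S/NP)\(N/NP)

YES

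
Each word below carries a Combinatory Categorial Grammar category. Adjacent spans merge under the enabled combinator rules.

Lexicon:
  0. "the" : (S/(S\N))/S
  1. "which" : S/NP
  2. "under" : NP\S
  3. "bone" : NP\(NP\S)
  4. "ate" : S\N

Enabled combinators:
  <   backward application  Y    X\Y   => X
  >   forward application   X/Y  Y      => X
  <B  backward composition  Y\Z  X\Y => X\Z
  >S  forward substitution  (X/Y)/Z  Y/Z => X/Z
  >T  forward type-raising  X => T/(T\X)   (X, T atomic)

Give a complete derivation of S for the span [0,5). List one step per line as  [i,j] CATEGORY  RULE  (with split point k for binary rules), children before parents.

[0,1] (S/(S\N))/S  lex  "the"
[1,2] S/NP  lex  "which"
[2,3] NP\S  lex  "under"
[3,4] NP\(NP\S)  lex  "bone"
[2,4] NP  <  k=3
[1,4] S  >  k=2
[0,4] S/(S\N)  >  k=1
[4,5] S\N  lex  "ate"
[0,5] S  >  k=4

[0,5] S   >
  [0,4] S/(S\N)   >
    [0,1] "the" : (S/(S\N))/S
    [1,4] S   >
      [1,2] "which" : S/NP
      [2,4] NP   <
        [2,3] "under" : NP\S
        [3,4] "bone" : NP\(NP\S)
  [4,5] "ate" : S\N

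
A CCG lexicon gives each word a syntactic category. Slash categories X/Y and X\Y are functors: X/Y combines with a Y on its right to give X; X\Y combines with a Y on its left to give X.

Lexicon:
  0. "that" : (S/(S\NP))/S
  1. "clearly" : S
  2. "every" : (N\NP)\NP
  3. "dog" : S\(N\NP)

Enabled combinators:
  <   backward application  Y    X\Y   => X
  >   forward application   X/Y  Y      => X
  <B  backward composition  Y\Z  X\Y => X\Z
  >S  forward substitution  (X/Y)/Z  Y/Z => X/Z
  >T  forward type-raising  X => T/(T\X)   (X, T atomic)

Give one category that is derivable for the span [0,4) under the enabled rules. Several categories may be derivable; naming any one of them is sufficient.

S

[0,4] S   >
  [0,2] S/(S\NP)   >
    [0,1] "that" : (S/(S\NP))/S
    [1,2] "clearly" : S
  [2,4] S\NP   <B
    [2,3] "every" : (N\NP)\NP
    [3,4] "dog" : S\(N\NP)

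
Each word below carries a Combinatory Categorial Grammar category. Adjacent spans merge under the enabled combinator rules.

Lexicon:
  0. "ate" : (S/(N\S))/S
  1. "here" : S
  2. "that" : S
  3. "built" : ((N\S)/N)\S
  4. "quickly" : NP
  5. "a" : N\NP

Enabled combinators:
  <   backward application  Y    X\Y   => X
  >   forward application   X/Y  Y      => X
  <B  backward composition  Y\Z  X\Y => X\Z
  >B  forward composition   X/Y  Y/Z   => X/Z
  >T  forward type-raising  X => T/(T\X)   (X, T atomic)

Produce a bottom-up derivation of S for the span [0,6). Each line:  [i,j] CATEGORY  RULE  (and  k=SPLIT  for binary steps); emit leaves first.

[0,6] S   >
  [0,4] S/N   >B
    [0,2] S/(N\S)   >
      [0,1] "ate" : (S/(N\S))/S
      [1,2] "here" : S
    [2,4] (N\S)/N   <
      [2,3] "that" : S
      [3,4] "built" : ((N\S)/N)\S
  [4,6] N   >
    [4,5] N/(N\NP)   >T
      [4,5] "quickly" : NP
    [5,6] "a" : N\NP

[0,1] (S/(N\S))/S  lex  "ate"
[1,2] S  lex  "here"
[0,2] S/(N\S)  >  k=1
[2,3] S  lex  "that"
[3,4] ((N\S)/N)\S  lex  "built"
[2,4] (N\S)/N  <  k=3
[0,4] S/N  >B  k=2
[4,5] NP  lex  "quickly"
[4,5] N/(N\NP)  >T
[5,6] N\NP  lex  "a"
[4,6] N  >  k=5
[0,6] S  >  k=4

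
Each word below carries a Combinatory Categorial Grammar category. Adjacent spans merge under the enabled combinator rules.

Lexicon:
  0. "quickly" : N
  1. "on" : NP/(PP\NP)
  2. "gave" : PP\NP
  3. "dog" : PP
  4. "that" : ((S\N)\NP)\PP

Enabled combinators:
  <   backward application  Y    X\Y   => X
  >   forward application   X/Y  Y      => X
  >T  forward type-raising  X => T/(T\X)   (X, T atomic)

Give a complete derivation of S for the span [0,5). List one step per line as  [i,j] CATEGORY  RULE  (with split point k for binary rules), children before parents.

[0,1] N  lex  "quickly"
[1,2] NP/(PP\NP)  lex  "on"
[2,3] PP\NP  lex  "gave"
[1,3] NP  >  k=2
[3,4] PP  lex  "dog"
[4,5] ((S\N)\NP)\PP  lex  "that"
[3,5] (S\N)\NP  <  k=4
[1,5] S\N  <  k=3
[0,5] S  <  k=1

[0,5] S   <
  [0,1] "quickly" : N
  [1,5] S\N   <
    [1,3] NP   >
      [1,2] "on" : NP/(PP\NP)
      [2,3] "gave" : PP\NP
    [3,5] (S\N)\NP   <
      [3,4] "dog" : PP
      [4,5] "that" : ((S\N)\NP)\PP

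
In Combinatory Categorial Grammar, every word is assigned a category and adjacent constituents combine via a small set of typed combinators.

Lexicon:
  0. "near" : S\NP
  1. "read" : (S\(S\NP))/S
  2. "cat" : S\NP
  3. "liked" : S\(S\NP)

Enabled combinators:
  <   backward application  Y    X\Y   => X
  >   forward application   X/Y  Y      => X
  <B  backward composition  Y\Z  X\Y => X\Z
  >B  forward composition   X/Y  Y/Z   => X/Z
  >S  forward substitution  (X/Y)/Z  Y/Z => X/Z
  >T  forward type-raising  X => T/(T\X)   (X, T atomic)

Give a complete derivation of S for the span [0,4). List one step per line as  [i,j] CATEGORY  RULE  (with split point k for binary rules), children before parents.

[0,1] S\NP  lex  "near"
[1,2] (S\(S\NP))/S  lex  "read"
[2,3] S\NP  lex  "cat"
[3,4] S\(S\NP)  lex  "liked"
[2,4] S  <  k=3
[1,4] S\(S\NP)  >  k=2
[0,4] S  <  k=1

[0,4] S   <
  [0,1] "near" : S\NP
  [1,4] S\(S\NP)   >
    [1,2] "read" : (S\(S\NP))/S
    [2,4] S   <
      [2,3] "cat" : S\NP
      [3,4] "liked" : S\(S\NP)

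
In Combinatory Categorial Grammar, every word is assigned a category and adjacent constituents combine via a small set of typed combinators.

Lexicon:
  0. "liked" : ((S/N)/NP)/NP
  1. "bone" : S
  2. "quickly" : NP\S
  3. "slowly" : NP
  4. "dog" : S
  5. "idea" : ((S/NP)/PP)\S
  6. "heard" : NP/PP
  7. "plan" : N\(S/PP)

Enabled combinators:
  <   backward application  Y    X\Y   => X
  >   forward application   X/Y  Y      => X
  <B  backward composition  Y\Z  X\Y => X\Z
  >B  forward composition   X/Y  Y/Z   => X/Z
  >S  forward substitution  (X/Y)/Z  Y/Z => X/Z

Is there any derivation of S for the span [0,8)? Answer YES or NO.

[0,8] S   >
  [0,4] S/N   >
    [0,3] (S/N)/NP   >
      [0,1] "liked" : ((S/N)/NP)/NP
      [1,3] NP   <
        [1,2] "bone" : S
        [2,3] "quickly" : NP\S
    [3,4] "slowly" : NP
  [4,8] N   <
    [4,7] S/PP   >S
      [4,6] (S/NP)/PP   <
        [4,5] "dog" : S
        [5,6] "idea" : ((S/NP)/PP)\S
      [6,7] "heard" : NP/PP
    [7,8] "plan" : N\(S/PP)

YES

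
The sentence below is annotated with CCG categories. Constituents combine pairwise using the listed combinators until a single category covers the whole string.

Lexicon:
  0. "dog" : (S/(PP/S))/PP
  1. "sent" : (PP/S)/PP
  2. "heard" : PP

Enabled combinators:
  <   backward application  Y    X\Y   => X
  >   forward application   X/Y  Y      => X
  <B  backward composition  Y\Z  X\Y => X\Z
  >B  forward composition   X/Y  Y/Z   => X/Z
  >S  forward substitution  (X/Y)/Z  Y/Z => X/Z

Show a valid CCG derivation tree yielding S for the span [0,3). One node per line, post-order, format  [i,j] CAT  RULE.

[0,1] (S/(PP/S))/PP  lex  "dog"
[1,2] (PP/S)/PP  lex  "sent"
[0,2] S/PP  >S  k=1
[2,3] PP  lex  "heard"
[0,3] S  >  k=2

[0,3] S   >
  [0,2] S/PP   >S
    [0,1] "dog" : (S/(PP/S))/PP
    [1,2] "sent" : (PP/S)/PP
  [2,3] "heard" : PP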